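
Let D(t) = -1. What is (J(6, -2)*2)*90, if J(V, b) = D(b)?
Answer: -180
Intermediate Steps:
J(V, b) = -1
(J(6, -2)*2)*90 = -1*2*90 = -2*90 = -180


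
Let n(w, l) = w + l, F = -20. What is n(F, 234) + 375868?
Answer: 376082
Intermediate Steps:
n(w, l) = l + w
n(F, 234) + 375868 = (234 - 20) + 375868 = 214 + 375868 = 376082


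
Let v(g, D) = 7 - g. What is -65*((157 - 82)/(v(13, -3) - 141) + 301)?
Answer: -957060/49 ≈ -19532.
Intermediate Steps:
-65*((157 - 82)/(v(13, -3) - 141) + 301) = -65*((157 - 82)/((7 - 1*13) - 141) + 301) = -65*(75/((7 - 13) - 141) + 301) = -65*(75/(-6 - 141) + 301) = -65*(75/(-147) + 301) = -65*(75*(-1/147) + 301) = -65*(-25/49 + 301) = -65*14724/49 = -957060/49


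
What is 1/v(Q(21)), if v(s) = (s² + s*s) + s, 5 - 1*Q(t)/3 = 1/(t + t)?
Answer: 49/22572 ≈ 0.0021708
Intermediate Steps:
Q(t) = 15 - 3/(2*t) (Q(t) = 15 - 3/(t + t) = 15 - 3*1/(2*t) = 15 - 3/(2*t))
v(s) = s + 2*s² (v(s) = (s² + s²) + s = 2*s² + s = s + 2*s²)
1/v(Q(21)) = 1/((15 - 3/2/21)*(1 + 2*(15 - 3/2/21))) = 1/((15 - 3/2*1/21)*(1 + 2*(15 - 3/2*1/21))) = 1/((15 - 1/14)*(1 + 2*(15 - 1/14))) = 1/(209*(1 + 2*(209/14))/14) = 1/(209*(1 + 209/7)/14) = 1/((209/14)*(216/7)) = 1/(22572/49) = 49/22572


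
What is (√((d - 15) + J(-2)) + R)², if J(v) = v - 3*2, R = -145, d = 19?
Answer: 21021 - 580*I ≈ 21021.0 - 580.0*I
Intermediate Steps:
J(v) = -6 + v (J(v) = v - 6 = -6 + v)
(√((d - 15) + J(-2)) + R)² = (√((19 - 15) + (-6 - 2)) - 145)² = (√(4 - 8) - 145)² = (√(-4) - 145)² = (2*I - 145)² = (-145 + 2*I)²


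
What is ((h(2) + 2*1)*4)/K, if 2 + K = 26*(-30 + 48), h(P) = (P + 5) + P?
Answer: 22/233 ≈ 0.094421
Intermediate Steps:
h(P) = 5 + 2*P (h(P) = (5 + P) + P = 5 + 2*P)
K = 466 (K = -2 + 26*(-30 + 48) = -2 + 26*18 = -2 + 468 = 466)
((h(2) + 2*1)*4)/K = (((5 + 2*2) + 2*1)*4)/466 = (((5 + 4) + 2)*4)*(1/466) = ((9 + 2)*4)*(1/466) = (11*4)*(1/466) = 44*(1/466) = 22/233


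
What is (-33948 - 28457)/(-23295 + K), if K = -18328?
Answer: 62405/41623 ≈ 1.4993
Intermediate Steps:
(-33948 - 28457)/(-23295 + K) = (-33948 - 28457)/(-23295 - 18328) = -62405/(-41623) = -62405*(-1/41623) = 62405/41623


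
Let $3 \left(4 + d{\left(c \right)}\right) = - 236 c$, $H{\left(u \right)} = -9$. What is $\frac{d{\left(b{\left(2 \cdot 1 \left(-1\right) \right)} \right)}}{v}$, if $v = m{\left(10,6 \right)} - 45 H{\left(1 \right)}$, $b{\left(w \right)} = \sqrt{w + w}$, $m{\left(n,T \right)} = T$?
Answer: $- \frac{4}{411} - \frac{472 i}{1233} \approx -0.0097324 - 0.38281 i$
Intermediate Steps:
$b{\left(w \right)} = \sqrt{2} \sqrt{w}$ ($b{\left(w \right)} = \sqrt{2 w} = \sqrt{2} \sqrt{w}$)
$d{\left(c \right)} = -4 - \frac{236 c}{3}$ ($d{\left(c \right)} = -4 + \frac{\left(-236\right) c}{3} = -4 - \frac{236 c}{3}$)
$v = 411$ ($v = 6 - -405 = 6 + 405 = 411$)
$\frac{d{\left(b{\left(2 \cdot 1 \left(-1\right) \right)} \right)}}{v} = \frac{-4 - \frac{236 \sqrt{2} \sqrt{2 \cdot 1 \left(-1\right)}}{3}}{411} = \left(-4 - \frac{236 \sqrt{2} \sqrt{2 \left(-1\right)}}{3}\right) \frac{1}{411} = \left(-4 - \frac{236 \sqrt{2} \sqrt{-2}}{3}\right) \frac{1}{411} = \left(-4 - \frac{236 \sqrt{2} i \sqrt{2}}{3}\right) \frac{1}{411} = \left(-4 - \frac{236 \cdot 2 i}{3}\right) \frac{1}{411} = \left(-4 - \frac{472 i}{3}\right) \frac{1}{411} = - \frac{4}{411} - \frac{472 i}{1233}$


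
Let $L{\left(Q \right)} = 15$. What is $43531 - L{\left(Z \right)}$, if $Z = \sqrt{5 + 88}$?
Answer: $43516$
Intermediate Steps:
$Z = \sqrt{93} \approx 9.6436$
$43531 - L{\left(Z \right)} = 43531 - 15 = 43516$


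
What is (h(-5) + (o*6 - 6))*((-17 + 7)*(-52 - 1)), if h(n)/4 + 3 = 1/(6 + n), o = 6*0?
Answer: -7420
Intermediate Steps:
o = 0
h(n) = -12 + 4/(6 + n)
(h(-5) + (o*6 - 6))*((-17 + 7)*(-52 - 1)) = (4*(-17 - 3*(-5))/(6 - 5) + (0*6 - 6))*((-17 + 7)*(-52 - 1)) = (4*(-17 + 15)/1 + (0 - 6))*(-10*(-53)) = (4*1*(-2) - 6)*530 = (-8 - 6)*530 = -14*530 = -7420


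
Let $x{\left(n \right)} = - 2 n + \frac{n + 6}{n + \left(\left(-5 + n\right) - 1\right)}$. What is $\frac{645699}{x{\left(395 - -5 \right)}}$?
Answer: $- \frac{85447501}{105799} \approx -807.64$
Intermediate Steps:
$x{\left(n \right)} = - 2 n + \frac{6 + n}{-6 + 2 n}$ ($x{\left(n \right)} = - 2 n + \frac{6 + n}{n + \left(-6 + n\right)} = - 2 n + \frac{6 + n}{-6 + 2 n}$)
$\frac{645699}{x{\left(395 - -5 \right)}} = \frac{645699}{\frac{1}{2} \frac{1}{-3 + \left(395 - -5\right)} \left(6 - 4 \left(395 - -5\right)^{2} + 13 \left(395 - -5\right)\right)} = \frac{645699}{\frac{1}{2} \frac{1}{-3 + \left(395 + 5\right)} \left(6 - 4 \left(395 + 5\right)^{2} + 13 \left(395 + 5\right)\right)} = \frac{645699}{\frac{1}{2} \frac{1}{-3 + 400} \left(6 - 4 \cdot 400^{2} + 13 \cdot 400\right)} = \frac{645699}{\frac{1}{2} \cdot \frac{1}{397} \left(6 - 640000 + 5200\right)} = \frac{645699}{\frac{1}{2} \cdot \frac{1}{397} \left(-634794\right)} = \frac{645699}{- \frac{317397}{397}} = 645699 \left(- \frac{397}{317397}\right) = - \frac{85447501}{105799}$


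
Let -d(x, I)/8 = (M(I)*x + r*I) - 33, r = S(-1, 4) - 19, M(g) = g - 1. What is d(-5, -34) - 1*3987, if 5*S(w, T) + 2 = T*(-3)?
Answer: -55263/5 ≈ -11053.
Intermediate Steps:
M(g) = -1 + g
S(w, T) = -2/5 - 3*T/5 (S(w, T) = -2/5 + (T*(-3))/5 = -2/5 + (-3*T)/5 = -2/5 - 3*T/5)
r = -109/5 (r = (-2/5 - 3/5*4) - 19 = (-2/5 - 12/5) - 19 = -14/5 - 19 = -109/5 ≈ -21.800)
d(x, I) = 264 + 872*I/5 - 8*x*(-1 + I) (d(x, I) = -8*(((-1 + I)*x - 109*I/5) - 33) = -8*((x*(-1 + I) - 109*I/5) - 33) = -8*((-109*I/5 + x*(-1 + I)) - 33) = -8*(-33 - 109*I/5 + x*(-1 + I)) = 264 + 872*I/5 - 8*x*(-1 + I))
d(-5, -34) - 1*3987 = (264 + (872/5)*(-34) - 8*(-5)*(-1 - 34)) - 1*3987 = (264 - 29648/5 - 8*(-5)*(-35)) - 3987 = (264 - 29648/5 - 1400) - 3987 = -35328/5 - 3987 = -55263/5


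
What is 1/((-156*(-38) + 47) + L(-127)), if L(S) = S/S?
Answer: 1/5976 ≈ 0.00016734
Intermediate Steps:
L(S) = 1
1/((-156*(-38) + 47) + L(-127)) = 1/((-156*(-38) + 47) + 1) = 1/((5928 + 47) + 1) = 1/(5975 + 1) = 1/5976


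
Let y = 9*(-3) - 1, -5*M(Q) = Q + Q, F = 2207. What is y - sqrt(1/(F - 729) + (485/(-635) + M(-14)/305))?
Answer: -28 - I*sqrt(2440967515274662)/57250330 ≈ -28.0 - 0.86298*I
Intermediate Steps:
M(Q) = -2*Q/5 (M(Q) = -(Q + Q)/5 = -2*Q/5)
y = -28 (y = -27 - 1 = -28)
y - sqrt(1/(F - 729) + (485/(-635) + M(-14)/305)) = -28 - sqrt(1/(2207 - 729) + (485/(-635) - 2/5*(-14)/305)) = -28 - sqrt(1/1478 + (485*(-1/635) + (28/5)*(1/305))) = -28 - sqrt(1/1478 + (-97/127 + 28/1525)) = -28 - sqrt(1/1478 - 144369/193675) = -28 - sqrt(-213183707/286251650) = -28 - I*sqrt(2440967515274662)/57250330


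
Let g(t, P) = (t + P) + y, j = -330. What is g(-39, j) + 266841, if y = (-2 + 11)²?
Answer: 266553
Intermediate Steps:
y = 81 (y = 9² = 81)
g(t, P) = 81 + P + t (g(t, P) = (t + P) + 81 = (P + t) + 81 = 81 + P + t)
g(-39, j) + 266841 = (81 - 330 - 39) + 266841 = -288 + 266841 = 266553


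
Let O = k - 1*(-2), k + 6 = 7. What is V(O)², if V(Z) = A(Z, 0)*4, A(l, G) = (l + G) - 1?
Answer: 64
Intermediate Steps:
k = 1 (k = -6 + 7 = 1)
A(l, G) = -1 + G + l (A(l, G) = (G + l) - 1 = -1 + G + l)
O = 3 (O = 1 - 1*(-2) = 1 + 2 = 3)
V(Z) = -4 + 4*Z (V(Z) = (-1 + 0 + Z)*4 = (-1 + Z)*4 = -4 + 4*Z)
V(O)² = (-4 + 4*3)² = (-4 + 12)² = 8² = 64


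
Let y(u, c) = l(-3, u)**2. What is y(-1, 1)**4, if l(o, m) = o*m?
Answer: 6561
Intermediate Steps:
l(o, m) = m*o
y(u, c) = 9*u**2 (y(u, c) = (u*(-3))**2 = (-3*u)**2 = 9*u**2)
y(-1, 1)**4 = (9*(-1)**2)**4 = (9*1)**4 = 9**4 = 6561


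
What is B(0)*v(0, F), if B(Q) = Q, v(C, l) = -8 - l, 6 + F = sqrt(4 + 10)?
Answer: 0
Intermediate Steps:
F = -6 + sqrt(14) (F = -6 + sqrt(4 + 10) = -6 + sqrt(14) ≈ -2.2583)
B(0)*v(0, F) = 0*(-8 - (-6 + sqrt(14))) = 0*(-8 + (6 - sqrt(14))) = 0*(-2 - sqrt(14)) = 0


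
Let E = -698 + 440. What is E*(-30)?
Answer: 7740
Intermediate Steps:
E = -258
E*(-30) = -258*(-30) = 7740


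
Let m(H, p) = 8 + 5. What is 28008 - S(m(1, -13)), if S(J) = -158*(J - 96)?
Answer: 14894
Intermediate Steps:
m(H, p) = 13
S(J) = 15168 - 158*J (S(J) = -158*(-96 + J) = 15168 - 158*J)
28008 - S(m(1, -13)) = 28008 - (15168 - 158*13) = 28008 - (15168 - 2054) = 28008 - 1*13114 = 28008 - 13114 = 14894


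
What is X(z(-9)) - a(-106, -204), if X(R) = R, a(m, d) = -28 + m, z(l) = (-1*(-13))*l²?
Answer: 1187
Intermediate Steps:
z(l) = 13*l²
X(z(-9)) - a(-106, -204) = 13*(-9)² - (-28 - 106) = 13*81 - 1*(-134) = 1053 + 134 = 1187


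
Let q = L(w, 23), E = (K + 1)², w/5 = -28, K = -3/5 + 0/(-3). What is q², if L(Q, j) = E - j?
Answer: 326041/625 ≈ 521.67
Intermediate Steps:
K = -⅗ (K = -3*⅕ + 0*(-⅓) = -⅗ + 0 = -⅗ ≈ -0.60000)
w = -140 (w = 5*(-28) = -140)
E = 4/25 (E = (-⅗ + 1)² = (⅖)² = 4/25 ≈ 0.16000)
L(Q, j) = 4/25 - j
q = -571/25 (q = 4/25 - 1*23 = 4/25 - 23 = -571/25 ≈ -22.840)
q² = (-571/25)² = 326041/625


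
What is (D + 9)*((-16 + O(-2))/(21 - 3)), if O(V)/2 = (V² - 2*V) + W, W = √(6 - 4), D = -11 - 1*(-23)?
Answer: 7*√2/3 ≈ 3.2998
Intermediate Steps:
D = 12 (D = -11 + 23 = 12)
W = √2 ≈ 1.4142
O(V) = -4*V + 2*√2 + 2*V² (O(V) = 2*((V² - 2*V) + √2) = 2*(√2 + V² - 2*V) = -4*V + 2*√2 + 2*V²)
(D + 9)*((-16 + O(-2))/(21 - 3)) = (12 + 9)*((-16 + (-4*(-2) + 2*√2 + 2*(-2)²))/(21 - 3)) = 21*((-16 + (8 + 2*√2 + 2*4))/18) = 21*((-16 + (8 + 2*√2 + 8))*(1/18)) = 21*((-16 + (16 + 2*√2))*(1/18)) = 21*((2*√2)*(1/18)) = 21*(√2/9) = 7*√2/3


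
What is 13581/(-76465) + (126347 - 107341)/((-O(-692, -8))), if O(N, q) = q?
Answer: 726592571/305860 ≈ 2375.6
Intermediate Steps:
13581/(-76465) + (126347 - 107341)/((-O(-692, -8))) = 13581/(-76465) + (126347 - 107341)/((-1*(-8))) = 13581*(-1/76465) + 19006/8 = -13581/76465 + 19006*(⅛) = -13581/76465 + 9503/4 = 726592571/305860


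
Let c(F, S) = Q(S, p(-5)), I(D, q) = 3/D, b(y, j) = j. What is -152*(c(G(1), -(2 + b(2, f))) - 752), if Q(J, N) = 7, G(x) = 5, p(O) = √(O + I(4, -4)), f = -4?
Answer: 113240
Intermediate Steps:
p(O) = √(¾ + O) (p(O) = √(O + 3/4) = √(O + 3*(¼)) = √(O + ¾) = √(¾ + O))
c(F, S) = 7
-152*(c(G(1), -(2 + b(2, f))) - 752) = -152*(7 - 752) = -152*(-745) = 113240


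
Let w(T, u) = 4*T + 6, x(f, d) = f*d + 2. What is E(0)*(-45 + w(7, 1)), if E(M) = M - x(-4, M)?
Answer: 22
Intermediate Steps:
x(f, d) = 2 + d*f (x(f, d) = d*f + 2 = 2 + d*f)
w(T, u) = 6 + 4*T
E(M) = -2 + 5*M (E(M) = M - (2 + M*(-4)) = M - (2 - 4*M) = M + (-2 + 4*M) = -2 + 5*M)
E(0)*(-45 + w(7, 1)) = (-2 + 5*0)*(-45 + (6 + 4*7)) = (-2 + 0)*(-45 + (6 + 28)) = -2*(-45 + 34) = -2*(-11) = 22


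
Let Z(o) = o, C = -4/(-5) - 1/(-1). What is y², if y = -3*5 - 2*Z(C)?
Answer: 8649/25 ≈ 345.96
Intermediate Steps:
C = 9/5 (C = -4*(-⅕) - 1*(-1) = ⅘ + 1 = 9/5 ≈ 1.8000)
y = -93/5 (y = -3*5 - 2*9/5 = -15 - 18/5 = -93/5 ≈ -18.600)
y² = (-93/5)² = 8649/25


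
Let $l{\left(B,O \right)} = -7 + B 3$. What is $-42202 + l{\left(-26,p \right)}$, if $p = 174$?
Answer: $-42287$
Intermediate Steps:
$l{\left(B,O \right)} = -7 + 3 B$
$-42202 + l{\left(-26,p \right)} = -42202 + \left(-7 + 3 \left(-26\right)\right) = -42202 - 85 = -42287$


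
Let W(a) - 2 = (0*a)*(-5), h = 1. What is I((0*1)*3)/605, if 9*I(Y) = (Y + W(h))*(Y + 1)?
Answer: 2/5445 ≈ 0.00036731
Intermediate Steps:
W(a) = 2 (W(a) = 2 + (0*a)*(-5) = 2 + 0*(-5) = 2 + 0 = 2)
I(Y) = (1 + Y)*(2 + Y)/9 (I(Y) = ((Y + 2)*(Y + 1))/9 = ((2 + Y)*(1 + Y))/9 = ((1 + Y)*(2 + Y))/9 = (1 + Y)*(2 + Y)/9)
I((0*1)*3)/605 = (2/9 + ((0*1)*3)/3 + ((0*1)*3)**2/9)/605 = (2/9 + (0*3)/3 + (0*3)**2/9)*(1/605) = (2/9 + (1/3)*0 + (1/9)*0**2)*(1/605) = (2/9 + 0 + (1/9)*0)*(1/605) = (2/9 + 0 + 0)*(1/605) = (2/9)*(1/605) = 2/5445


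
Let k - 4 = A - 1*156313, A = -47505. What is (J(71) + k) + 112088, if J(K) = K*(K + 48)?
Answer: -83277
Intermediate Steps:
k = -203814 (k = 4 + (-47505 - 1*156313) = 4 + (-47505 - 156313) = 4 - 203818 = -203814)
J(K) = K*(48 + K)
(J(71) + k) + 112088 = (71*(48 + 71) - 203814) + 112088 = (71*119 - 203814) + 112088 = (8449 - 203814) + 112088 = -195365 + 112088 = -83277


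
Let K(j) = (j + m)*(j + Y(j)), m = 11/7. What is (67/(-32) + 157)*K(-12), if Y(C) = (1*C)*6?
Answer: 1085583/8 ≈ 1.3570e+5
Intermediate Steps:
Y(C) = 6*C (Y(C) = C*6 = 6*C)
m = 11/7 (m = 11*(1/7) = 11/7 ≈ 1.5714)
K(j) = 7*j*(11/7 + j) (K(j) = (j + 11/7)*(j + 6*j) = (11/7 + j)*(7*j) = 7*j*(11/7 + j))
(67/(-32) + 157)*K(-12) = (67/(-32) + 157)*(-12*(11 + 7*(-12))) = (67*(-1/32) + 157)*(-12*(11 - 84)) = (-67/32 + 157)*(-12*(-73)) = (4957/32)*876 = 1085583/8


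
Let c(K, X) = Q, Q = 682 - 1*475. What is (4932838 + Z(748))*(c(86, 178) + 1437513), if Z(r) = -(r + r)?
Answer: 7089889020240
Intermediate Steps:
Q = 207 (Q = 682 - 475 = 207)
c(K, X) = 207
Z(r) = -2*r
(4932838 + Z(748))*(c(86, 178) + 1437513) = (4932838 - 2*748)*(207 + 1437513) = (4932838 - 1496)*1437720 = 4931342*1437720 = 7089889020240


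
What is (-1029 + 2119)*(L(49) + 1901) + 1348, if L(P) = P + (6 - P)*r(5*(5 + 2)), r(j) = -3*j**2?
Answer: 174374098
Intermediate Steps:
L(P) = -22050 + 3676*P (L(P) = P + (6 - P)*(-3*25*(5 + 2)**2) = P + (6 - P)*(-3*(5*7)**2) = P + (6 - P)*(-3*35**2) = P + (6 - P)*(-3*1225) = P + (6 - P)*(-3675) = P + (-22050 + 3675*P) = -22050 + 3676*P)
(-1029 + 2119)*(L(49) + 1901) + 1348 = (-1029 + 2119)*((-22050 + 3676*49) + 1901) + 1348 = 1090*((-22050 + 180124) + 1901) + 1348 = 1090*(158074 + 1901) + 1348 = 1090*159975 + 1348 = 174372750 + 1348 = 174374098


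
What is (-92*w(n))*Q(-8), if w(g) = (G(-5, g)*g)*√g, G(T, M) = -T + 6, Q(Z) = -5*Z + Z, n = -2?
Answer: 64768*I*√2 ≈ 91596.0*I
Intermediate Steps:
Q(Z) = -4*Z
G(T, M) = 6 - T
w(g) = 11*g^(3/2) (w(g) = ((6 - 1*(-5))*g)*√g = ((6 + 5)*g)*√g = (11*g)*√g = 11*g^(3/2))
(-92*w(n))*Q(-8) = (-1012*(-2)^(3/2))*(-4*(-8)) = -1012*(-2*I*√2)*32 = -(-2024)*I*√2*32 = (2024*I*√2)*32 = 64768*I*√2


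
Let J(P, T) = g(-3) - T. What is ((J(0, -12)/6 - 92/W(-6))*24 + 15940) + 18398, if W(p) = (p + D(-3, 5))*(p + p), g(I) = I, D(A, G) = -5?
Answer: 377930/11 ≈ 34357.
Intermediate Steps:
W(p) = 2*p*(-5 + p) (W(p) = (p - 5)*(p + p) = (-5 + p)*(2*p) = 2*p*(-5 + p))
J(P, T) = -3 - T
((J(0, -12)/6 - 92/W(-6))*24 + 15940) + 18398 = (((-3 - 1*(-12))/6 - 92*(-1/(12*(-5 - 6))))*24 + 15940) + 18398 = (((-3 + 12)*(1/6) - 92/(2*(-6)*(-11)))*24 + 15940) + 18398 = ((9*(1/6) - 92/132)*24 + 15940) + 18398 = ((3/2 - 92*1/132)*24 + 15940) + 18398 = ((3/2 - 23/33)*24 + 15940) + 18398 = ((53/66)*24 + 15940) + 18398 = (212/11 + 15940) + 18398 = 175552/11 + 18398 = 377930/11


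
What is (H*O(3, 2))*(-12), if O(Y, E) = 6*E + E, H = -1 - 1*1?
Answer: 336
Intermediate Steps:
H = -2 (H = -1 - 1 = -2)
O(Y, E) = 7*E
(H*O(3, 2))*(-12) = -14*2*(-12) = -2*14*(-12) = -28*(-12) = 336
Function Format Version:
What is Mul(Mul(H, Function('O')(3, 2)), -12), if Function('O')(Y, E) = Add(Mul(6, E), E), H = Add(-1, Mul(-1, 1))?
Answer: 336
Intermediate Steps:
H = -2 (H = Add(-1, -1) = -2)
Function('O')(Y, E) = Mul(7, E)
Mul(Mul(H, Function('O')(3, 2)), -12) = Mul(Mul(-2, Mul(7, 2)), -12) = Mul(Mul(-2, 14), -12) = Mul(-28, -12) = 336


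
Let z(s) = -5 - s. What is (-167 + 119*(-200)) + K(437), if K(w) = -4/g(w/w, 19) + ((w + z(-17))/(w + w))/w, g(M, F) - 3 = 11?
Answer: -64078117055/2673566 ≈ -23967.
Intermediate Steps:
g(M, F) = 14 (g(M, F) = 3 + 11 = 14)
K(w) = -2/7 + (12 + w)/(2*w**2) (K(w) = -4/14 + ((w + (-5 - 1*(-17)))/(w + w))/w = -4*1/14 + ((w + (-5 + 17))/((2*w)))/w = -2/7 + ((w + 12)*(1/(2*w)))/w = -2/7 + ((12 + w)*(1/(2*w)))/w = -2/7 + ((12 + w)/(2*w))/w = -2/7 + (12 + w)/(2*w**2))
(-167 + 119*(-200)) + K(437) = (-167 + 119*(-200)) + (-2/7 + (1/2)/437 + 6/437**2) = (-167 - 23800) + (-2/7 + (1/2)*(1/437) + 6*(1/190969)) = -23967 + (-2/7 + 1/874 + 6/190969) = -23967 - 760733/2673566 = -64078117055/2673566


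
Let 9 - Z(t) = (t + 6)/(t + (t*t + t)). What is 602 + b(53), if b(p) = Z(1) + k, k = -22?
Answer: 1760/3 ≈ 586.67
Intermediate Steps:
Z(t) = 9 - (6 + t)/(t² + 2*t) (Z(t) = 9 - (t + 6)/(t + (t*t + t)) = 9 - (6 + t)/(t + (t² + t)) = 9 - (6 + t)/(t + (t + t²)) = 9 - (6 + t)/(t² + 2*t))
b(p) = -46/3 (b(p) = (-6 + 9*1² + 17*1)/(1*(2 + 1)) - 22 = 1*(-6 + 9*1 + 17)/3 - 22 = 1*(⅓)*(-6 + 9 + 17) - 22 = 1*(⅓)*20 - 22 = 20/3 - 22 = -46/3)
602 + b(53) = 602 - 46/3 = 1760/3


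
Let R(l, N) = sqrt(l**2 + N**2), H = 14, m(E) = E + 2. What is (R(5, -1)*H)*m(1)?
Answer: 42*sqrt(26) ≈ 214.16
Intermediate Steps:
m(E) = 2 + E
R(l, N) = sqrt(N**2 + l**2)
(R(5, -1)*H)*m(1) = (sqrt((-1)**2 + 5**2)*14)*(2 + 1) = (sqrt(1 + 25)*14)*3 = (sqrt(26)*14)*3 = (14*sqrt(26))*3 = 42*sqrt(26)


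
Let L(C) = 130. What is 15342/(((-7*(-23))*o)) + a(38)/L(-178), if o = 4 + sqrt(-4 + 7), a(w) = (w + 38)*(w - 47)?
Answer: 251778/10465 - 15342*sqrt(3)/2093 ≈ 11.363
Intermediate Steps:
a(w) = (-47 + w)*(38 + w) (a(w) = (38 + w)*(-47 + w) = (-47 + w)*(38 + w))
o = 4 + sqrt(3) ≈ 5.7320
15342/(((-7*(-23))*o)) + a(38)/L(-178) = 15342/(((-7*(-23))*(4 + sqrt(3)))) + (-1786 + 38**2 - 9*38)/130 = 15342/((161*(4 + sqrt(3)))) + (-1786 + 1444 - 342)*(1/130) = 15342/(644 + 161*sqrt(3)) - 684*1/130 = 15342/(644 + 161*sqrt(3)) - 342/65 = -342/65 + 15342/(644 + 161*sqrt(3))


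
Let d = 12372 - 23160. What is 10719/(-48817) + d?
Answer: -526648515/48817 ≈ -10788.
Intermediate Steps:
d = -10788
10719/(-48817) + d = 10719/(-48817) - 10788 = 10719*(-1/48817) - 10788 = -10719/48817 - 10788 = -526648515/48817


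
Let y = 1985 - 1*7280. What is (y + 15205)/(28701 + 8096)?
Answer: 9910/36797 ≈ 0.26932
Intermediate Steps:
y = -5295 (y = 1985 - 7280 = -5295)
(y + 15205)/(28701 + 8096) = (-5295 + 15205)/(28701 + 8096) = 9910/36797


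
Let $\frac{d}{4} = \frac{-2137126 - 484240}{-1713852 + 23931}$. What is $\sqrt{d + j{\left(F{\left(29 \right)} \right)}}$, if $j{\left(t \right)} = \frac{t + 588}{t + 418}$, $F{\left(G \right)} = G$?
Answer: $\frac{\sqrt{53434229613971455}}{83932743} \approx 2.7541$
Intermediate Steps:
$j{\left(t \right)} = \frac{588 + t}{418 + t}$
$d = \frac{10485464}{1689921}$ ($d = 4 \frac{-2137126 - 484240}{-1713852 + 23931} = 4 \left(- \frac{2621366}{-1689921}\right) = 4 \left(\left(-2621366\right) \left(- \frac{1}{1689921}\right)\right) = 4 \cdot \frac{2621366}{1689921} = \frac{10485464}{1689921} \approx 6.2047$)
$\sqrt{d + j{\left(F{\left(29 \right)} \right)}} = \sqrt{\frac{10485464}{1689921} + \frac{588 + 29}{418 + 29}} = \sqrt{\frac{10485464}{1689921} + \frac{1}{447} \cdot 617} = \sqrt{\frac{10485464}{1689921} + \frac{617}{447}} = \sqrt{\frac{1909894555}{251798229}} = \frac{\sqrt{53434229613971455}}{83932743}$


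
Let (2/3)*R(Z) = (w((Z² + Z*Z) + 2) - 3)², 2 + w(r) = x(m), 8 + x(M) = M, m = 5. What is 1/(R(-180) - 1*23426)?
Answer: -1/23330 ≈ -4.2863e-5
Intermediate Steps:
x(M) = -8 + M
w(r) = -5 (w(r) = -2 + (-8 + 5) = -2 - 3 = -5)
R(Z) = 96 (R(Z) = 3*(-5 - 3)²/2 = (3/2)*(-8)² = (3/2)*64 = 96)
1/(R(-180) - 1*23426) = 1/(96 - 1*23426) = 1/(96 - 23426) = 1/(-23330) = -1/23330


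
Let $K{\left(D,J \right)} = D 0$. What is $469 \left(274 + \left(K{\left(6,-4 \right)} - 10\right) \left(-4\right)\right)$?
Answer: $147266$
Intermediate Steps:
$K{\left(D,J \right)} = 0$
$469 \left(274 + \left(K{\left(6,-4 \right)} - 10\right) \left(-4\right)\right) = 469 \left(274 + \left(0 - 10\right) \left(-4\right)\right) = 469 \left(274 - -40\right) = 469 \left(274 + 40\right) = 469 \cdot 314 = 147266$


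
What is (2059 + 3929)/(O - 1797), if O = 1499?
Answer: -2994/149 ≈ -20.094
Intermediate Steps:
(2059 + 3929)/(O - 1797) = (2059 + 3929)/(1499 - 1797) = 5988/(-298) = 5988*(-1/298) = -2994/149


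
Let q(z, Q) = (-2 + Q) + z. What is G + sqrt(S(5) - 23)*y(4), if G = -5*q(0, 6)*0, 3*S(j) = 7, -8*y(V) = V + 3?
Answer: -7*I*sqrt(186)/24 ≈ -3.9778*I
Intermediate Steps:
y(V) = -3/8 - V/8 (y(V) = -(V + 3)/8 = -(3 + V)/8 = -3/8 - V/8)
S(j) = 7/3 (S(j) = (1/3)*7 = 7/3)
q(z, Q) = -2 + Q + z
G = 0 (G = -5*(-2 + 6 + 0)*0 = -5*4*0 = -20*0 = 0)
G + sqrt(S(5) - 23)*y(4) = 0 + sqrt(7/3 - 23)*(-3/8 - 1/8*4) = 0 + sqrt(-62/3)*(-3/8 - 1/2) = 0 + (I*sqrt(186)/3)*(-7/8) = 0 - 7*I*sqrt(186)/24 = -7*I*sqrt(186)/24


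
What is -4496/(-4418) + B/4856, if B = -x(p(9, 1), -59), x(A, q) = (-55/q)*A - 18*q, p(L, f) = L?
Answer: 504556015/632887336 ≈ 0.79723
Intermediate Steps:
x(A, q) = -18*q - 55*A/q (x(A, q) = -55*A/q - 18*q = -18*q - 55*A/q)
B = -63153/59 (B = -(-18*(-59) - 55*9/(-59)) = -(1062 - 55*9*(-1/59)) = -(1062 + 495/59) = -1*63153/59 = -63153/59 ≈ -1070.4)
-4496/(-4418) + B/4856 = -4496/(-4418) - 63153/59/4856 = -4496*(-1/4418) - 63153/59*1/4856 = 2248/2209 - 63153/286504 = 504556015/632887336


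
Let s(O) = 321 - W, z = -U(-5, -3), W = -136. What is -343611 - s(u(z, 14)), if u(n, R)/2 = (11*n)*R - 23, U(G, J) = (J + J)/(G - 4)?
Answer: -344068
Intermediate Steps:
U(G, J) = 2*J/(-4 + G) (U(G, J) = (2*J)/(-4 + G) = 2*J/(-4 + G))
z = -2/3 (z = -2*(-3)/(-4 - 5) = -2*(-3)/(-9) = -2*(-3)*(-1)/9 = -1*2/3 = -2/3 ≈ -0.66667)
u(n, R) = -46 + 22*R*n (u(n, R) = 2*((11*n)*R - 23) = 2*(11*R*n - 23) = 2*(-23 + 11*R*n) = -46 + 22*R*n)
s(O) = 457 (s(O) = 321 - 1*(-136) = 321 + 136 = 457)
-343611 - s(u(z, 14)) = -343611 - 1*457 = -343611 - 457 = -344068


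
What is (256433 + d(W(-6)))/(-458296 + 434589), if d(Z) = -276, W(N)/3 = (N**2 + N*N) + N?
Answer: -256157/23707 ≈ -10.805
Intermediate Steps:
W(N) = 3*N + 6*N**2 (W(N) = 3*((N**2 + N*N) + N) = 3*((N**2 + N**2) + N) = 3*(2*N**2 + N) = 3*(N + 2*N**2) = 3*N + 6*N**2)
(256433 + d(W(-6)))/(-458296 + 434589) = (256433 - 276)/(-458296 + 434589) = 256157/(-23707) = 256157*(-1/23707) = -256157/23707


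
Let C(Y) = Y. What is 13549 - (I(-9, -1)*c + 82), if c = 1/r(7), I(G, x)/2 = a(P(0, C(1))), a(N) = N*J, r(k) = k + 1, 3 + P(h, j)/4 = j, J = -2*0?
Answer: 13467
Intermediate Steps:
J = 0
P(h, j) = -12 + 4*j
r(k) = 1 + k
a(N) = 0 (a(N) = N*0 = 0)
I(G, x) = 0 (I(G, x) = 2*0 = 0)
c = 1/8 (c = 1/(1 + 7) = 1/8 ≈ 0.12500)
13549 - (I(-9, -1)*c + 82) = 13549 - (0*(1/8) + 82) = 13549 - (0 + 82) = 13549 - 1*82 = 13549 - 82 = 13467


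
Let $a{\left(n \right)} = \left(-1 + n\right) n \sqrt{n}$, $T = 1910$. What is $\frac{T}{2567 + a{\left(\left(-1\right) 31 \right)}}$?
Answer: $\frac{4902970}{37095473} - \frac{1894720 i \sqrt{31}}{37095473} \approx 0.13217 - 0.28438 i$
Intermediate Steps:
$a{\left(n \right)} = n^{\frac{3}{2}} \left(-1 + n\right)$ ($a{\left(n \right)} = n \left(-1 + n\right) \sqrt{n} = n^{\frac{3}{2}} \left(-1 + n\right)$)
$\frac{T}{2567 + a{\left(\left(-1\right) 31 \right)}} = \frac{1910}{2567 + \left(\left(-1\right) 31\right)^{\frac{3}{2}} \left(-1 - 31\right)} = \frac{1910}{2567 + \left(-31\right)^{\frac{3}{2}} \left(-1 - 31\right)} = \frac{1910}{2567 + - 31 i \sqrt{31} \left(-32\right)} = \frac{1910}{2567 + 992 i \sqrt{31}}$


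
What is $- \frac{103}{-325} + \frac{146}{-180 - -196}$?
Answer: $\frac{24549}{2600} \approx 9.4419$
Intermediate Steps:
$- \frac{103}{-325} + \frac{146}{-180 - -196} = \left(-103\right) \left(- \frac{1}{325}\right) + \frac{146}{-180 + 196} = \frac{103}{325} + \frac{146}{16} = \frac{103}{325} + 146 \cdot \frac{1}{16} = \frac{103}{325} + \frac{73}{8} = \frac{24549}{2600}$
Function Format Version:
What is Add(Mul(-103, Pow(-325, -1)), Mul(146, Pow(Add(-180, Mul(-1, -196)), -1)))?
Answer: Rational(24549, 2600) ≈ 9.4419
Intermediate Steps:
Add(Mul(-103, Pow(-325, -1)), Mul(146, Pow(Add(-180, Mul(-1, -196)), -1))) = Add(Mul(-103, Rational(-1, 325)), Mul(146, Pow(Add(-180, 196), -1))) = Add(Rational(103, 325), Mul(146, Pow(16, -1))) = Add(Rational(103, 325), Mul(146, Rational(1, 16))) = Add(Rational(103, 325), Rational(73, 8)) = Rational(24549, 2600)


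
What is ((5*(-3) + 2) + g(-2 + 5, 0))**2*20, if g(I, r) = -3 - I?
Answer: 7220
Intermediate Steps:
((5*(-3) + 2) + g(-2 + 5, 0))**2*20 = ((5*(-3) + 2) + (-3 - (-2 + 5)))**2*20 = ((-15 + 2) + (-3 - 1*3))**2*20 = (-13 + (-3 - 3))**2*20 = (-13 - 6)**2*20 = (-19)**2*20 = 361*20 = 7220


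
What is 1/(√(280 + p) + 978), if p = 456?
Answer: 489/477874 - √46/238937 ≈ 0.00099490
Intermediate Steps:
1/(√(280 + p) + 978) = 1/(√(280 + 456) + 978) = 1/(√736 + 978) = 1/(4*√46 + 978) = 1/(978 + 4*√46)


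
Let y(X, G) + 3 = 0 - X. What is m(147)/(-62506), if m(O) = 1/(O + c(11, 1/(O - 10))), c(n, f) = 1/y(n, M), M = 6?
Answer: -7/64287421 ≈ -1.0889e-7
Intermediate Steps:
y(X, G) = -3 - X (y(X, G) = -3 + (0 - X) = -3 - X)
c(n, f) = 1/(-3 - n)
m(O) = 1/(-1/14 + O) (m(O) = 1/(O - 1/(3 + 11)) = 1/(O - 1/14) = 1/(-1/14 + O))
m(147)/(-62506) = (14/(-1 + 14*147))/(-62506) = (14/(-1 + 2058))*(-1/62506) = (14/2057)*(-1/62506) = -7/64287421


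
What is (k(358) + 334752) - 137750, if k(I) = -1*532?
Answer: 196470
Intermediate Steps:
k(I) = -532
(k(358) + 334752) - 137750 = (-532 + 334752) - 137750 = 334220 - 137750 = 196470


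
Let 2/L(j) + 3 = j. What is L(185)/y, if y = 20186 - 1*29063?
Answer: -1/807807 ≈ -1.2379e-6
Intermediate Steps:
L(j) = 2/(-3 + j)
y = -8877 (y = 20186 - 29063 = -8877)
L(185)/y = (2/(-3 + 185))/(-8877) = (2/182)*(-1/8877) = (2*(1/182))*(-1/8877) = (1/91)*(-1/8877) = -1/807807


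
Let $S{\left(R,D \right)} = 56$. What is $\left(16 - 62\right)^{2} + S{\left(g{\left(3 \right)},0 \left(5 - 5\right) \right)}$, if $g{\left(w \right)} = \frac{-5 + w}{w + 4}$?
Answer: $2172$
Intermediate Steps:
$g{\left(w \right)} = \frac{-5 + w}{4 + w}$
$\left(16 - 62\right)^{2} + S{\left(g{\left(3 \right)},0 \left(5 - 5\right) \right)} = \left(16 - 62\right)^{2} + 56 = \left(-46\right)^{2} + 56 = 2116 + 56 = 2172$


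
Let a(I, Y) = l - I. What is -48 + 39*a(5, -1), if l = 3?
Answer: -126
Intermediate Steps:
a(I, Y) = 3 - I
-48 + 39*a(5, -1) = -48 + 39*(3 - 1*5) = -48 + 39*(3 - 5) = -48 + 39*(-2) = -48 - 78 = -126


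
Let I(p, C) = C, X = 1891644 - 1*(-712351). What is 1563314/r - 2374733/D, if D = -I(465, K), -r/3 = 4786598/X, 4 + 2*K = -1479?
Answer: -3052644730622347/10647787251 ≈ -2.8669e+5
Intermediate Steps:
K = -1483/2 (K = -2 + (½)*(-1479) = -2 - 1479/2 = -1483/2 ≈ -741.50)
X = 2603995 (X = 1891644 + 712351 = 2603995)
r = -14359794/2603995 ≈ -5.5145
D = 1483/2 (D = -1*(-1483/2) = 1483/2 ≈ 741.50)
1563314/r - 2374733/D = 1563314/(-14359794/2603995) - 2374733/1483/2 = 1563314*(-2603995/14359794) - 2374733*2/1483 = -2035430919715/7179897 - 4749466/1483 = -3052644730622347/10647787251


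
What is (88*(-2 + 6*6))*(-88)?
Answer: -263296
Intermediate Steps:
(88*(-2 + 6*6))*(-88) = (88*(-2 + 36))*(-88) = (88*34)*(-88) = 2992*(-88) = -263296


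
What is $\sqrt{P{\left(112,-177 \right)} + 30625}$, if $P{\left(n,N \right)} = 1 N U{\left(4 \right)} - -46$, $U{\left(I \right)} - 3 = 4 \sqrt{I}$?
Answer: $2 \sqrt{7181} \approx 169.48$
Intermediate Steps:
$U{\left(I \right)} = 3 + 4 \sqrt{I}$
$P{\left(n,N \right)} = 46 + 11 N$ ($P{\left(n,N \right)} = 1 N \left(3 + 4 \sqrt{4}\right) - -46 = N \left(3 + 4 \cdot 2\right) + 46 = N \left(3 + 8\right) + 46 = N 11 + 46 = 11 N + 46 = 46 + 11 N$)
$\sqrt{P{\left(112,-177 \right)} + 30625} = \sqrt{\left(46 + 11 \left(-177\right)\right) + 30625} = \sqrt{\left(46 - 1947\right) + 30625} = \sqrt{-1901 + 30625} = \sqrt{28724} = 2 \sqrt{7181}$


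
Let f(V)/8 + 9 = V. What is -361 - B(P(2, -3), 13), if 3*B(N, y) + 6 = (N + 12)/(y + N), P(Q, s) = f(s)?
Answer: -29825/83 ≈ -359.34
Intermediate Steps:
f(V) = -72 + 8*V
P(Q, s) = -72 + 8*s
B(N, y) = -2 + (12 + N)/(3*(N + y)) (B(N, y) = -2 + ((N + 12)/(y + N))/3 = -2 + ((12 + N)/(N + y))/3 = -2 + (12 + N)/(3*(N + y)))
-361 - B(P(2, -3), 13) = -361 - (4 - 2*13 - 5*(-72 + 8*(-3))/3)/((-72 + 8*(-3)) + 13) = -361 - (4 - 26 - 5*(-72 - 24)/3)/((-72 - 24) + 13) = -361 - (4 - 26 - 5/3*(-96))/(-96 + 13) = -361 - (4 - 26 + 160)/(-83) = -361 - (-1)*138/83 = -361 - 1*(-138/83) = -361 + 138/83 = -29825/83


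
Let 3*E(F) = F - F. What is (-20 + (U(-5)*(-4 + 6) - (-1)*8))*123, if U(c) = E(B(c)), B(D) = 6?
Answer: -1476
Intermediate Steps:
E(F) = 0 (E(F) = (F - F)/3 = (1/3)*0 = 0)
U(c) = 0
(-20 + (U(-5)*(-4 + 6) - (-1)*8))*123 = (-20 + (0*(-4 + 6) - (-1)*8))*123 = (-20 + (0*2 - 1*(-8)))*123 = (-20 + (0 + 8))*123 = (-20 + 8)*123 = -12*123 = -1476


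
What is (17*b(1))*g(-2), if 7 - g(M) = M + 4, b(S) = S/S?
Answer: 85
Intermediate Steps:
b(S) = 1
g(M) = 3 - M (g(M) = 7 - (M + 4) = 7 - (4 + M) = 7 + (-4 - M) = 3 - M)
(17*b(1))*g(-2) = (17*1)*(3 - 1*(-2)) = 17*(3 + 2) = 17*5 = 85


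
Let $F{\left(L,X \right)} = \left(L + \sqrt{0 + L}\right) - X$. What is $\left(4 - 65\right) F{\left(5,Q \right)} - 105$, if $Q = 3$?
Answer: $-227 - 61 \sqrt{5} \approx -363.4$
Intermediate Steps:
$F{\left(L,X \right)} = L + \sqrt{L} - X$ ($F{\left(L,X \right)} = \left(L + \sqrt{L}\right) - X = L + \sqrt{L} - X$)
$\left(4 - 65\right) F{\left(5,Q \right)} - 105 = \left(4 - 65\right) \left(5 + \sqrt{5} - 3\right) - 105 = - 61 \left(2 + \sqrt{5}\right) - 105 = \left(-122 - 61 \sqrt{5}\right) - 105 = -227 - 61 \sqrt{5}$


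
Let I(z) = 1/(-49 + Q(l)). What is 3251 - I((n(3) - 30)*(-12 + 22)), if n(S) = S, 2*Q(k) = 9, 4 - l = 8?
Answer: 289341/89 ≈ 3251.0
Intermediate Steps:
l = -4 (l = 4 - 1*8 = 4 - 8 = -4)
Q(k) = 9/2 (Q(k) = (½)*9 = 9/2)
I(z) = -2/89 (I(z) = 1/(-49 + 9/2) = 1/(-89/2) = -2/89)
3251 - I((n(3) - 30)*(-12 + 22)) = 3251 - 1*(-2/89) = 3251 + 2/89 = 289341/89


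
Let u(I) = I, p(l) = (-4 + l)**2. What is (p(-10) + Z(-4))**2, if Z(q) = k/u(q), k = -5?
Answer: 622521/16 ≈ 38908.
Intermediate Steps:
Z(q) = -5/q
(p(-10) + Z(-4))**2 = ((-4 - 10)**2 - 5/(-4))**2 = ((-14)**2 - 5*(-1/4))**2 = (196 + 5/4)**2 = (789/4)**2 = 622521/16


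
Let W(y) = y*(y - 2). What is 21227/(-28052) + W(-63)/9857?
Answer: -94361599/276508564 ≈ -0.34126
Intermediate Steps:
W(y) = y*(-2 + y)
21227/(-28052) + W(-63)/9857 = 21227/(-28052) - 63*(-2 - 63)/9857 = 21227*(-1/28052) - 63*(-65)*(1/9857) = -21227/28052 + 4095*(1/9857) = -21227/28052 + 4095/9857 = -94361599/276508564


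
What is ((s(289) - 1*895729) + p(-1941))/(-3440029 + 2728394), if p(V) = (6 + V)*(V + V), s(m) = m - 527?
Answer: -6615703/711635 ≈ -9.2965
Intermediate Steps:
s(m) = -527 + m
p(V) = 2*V*(6 + V) (p(V) = (6 + V)*(2*V) = 2*V*(6 + V))
((s(289) - 1*895729) + p(-1941))/(-3440029 + 2728394) = (((-527 + 289) - 1*895729) + 2*(-1941)*(6 - 1941))/(-3440029 + 2728394) = ((-238 - 895729) + 2*(-1941)*(-1935))/(-711635) = (-895967 + 7511670)*(-1/711635) = 6615703*(-1/711635) = -6615703/711635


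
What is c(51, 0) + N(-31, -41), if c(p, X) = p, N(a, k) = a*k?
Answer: 1322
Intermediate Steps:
c(51, 0) + N(-31, -41) = 51 - 31*(-41) = 51 + 1271 = 1322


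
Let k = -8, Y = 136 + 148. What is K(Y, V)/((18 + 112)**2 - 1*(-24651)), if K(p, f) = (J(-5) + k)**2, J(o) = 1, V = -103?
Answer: 49/41551 ≈ 0.0011793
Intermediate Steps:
Y = 284
K(p, f) = 49 (K(p, f) = (1 - 8)**2 = (-7)**2 = 49)
K(Y, V)/((18 + 112)**2 - 1*(-24651)) = 49/((18 + 112)**2 - 1*(-24651)) = 49/(130**2 + 24651) = 49/(16900 + 24651) = 49/41551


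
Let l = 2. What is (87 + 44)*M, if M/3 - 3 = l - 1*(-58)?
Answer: 24759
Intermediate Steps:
M = 189 (M = 9 + 3*(2 - 1*(-58)) = 9 + 3*(2 + 58) = 9 + 3*60 = 9 + 180 = 189)
(87 + 44)*M = (87 + 44)*189 = 131*189 = 24759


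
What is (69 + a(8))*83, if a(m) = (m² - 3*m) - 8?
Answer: 8383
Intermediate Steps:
a(m) = -8 + m² - 3*m
(69 + a(8))*83 = (69 + (-8 + 8² - 3*8))*83 = (69 + (-8 + 64 - 24))*83 = (69 + 32)*83 = 101*83 = 8383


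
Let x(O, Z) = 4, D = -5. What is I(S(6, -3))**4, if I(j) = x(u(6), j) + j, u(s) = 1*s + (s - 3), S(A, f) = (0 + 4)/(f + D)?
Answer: 2401/16 ≈ 150.06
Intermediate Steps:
S(A, f) = 4/(-5 + f) (S(A, f) = (0 + 4)/(f - 5) = 4/(-5 + f))
u(s) = -3 + 2*s (u(s) = s + (-3 + s) = -3 + 2*s)
I(j) = 4 + j
I(S(6, -3))**4 = (4 + 4/(-5 - 3))**4 = (4 + 4/(-8))**4 = (4 + 4*(-1/8))**4 = (4 - 1/2)**4 = (7/2)**4 = 2401/16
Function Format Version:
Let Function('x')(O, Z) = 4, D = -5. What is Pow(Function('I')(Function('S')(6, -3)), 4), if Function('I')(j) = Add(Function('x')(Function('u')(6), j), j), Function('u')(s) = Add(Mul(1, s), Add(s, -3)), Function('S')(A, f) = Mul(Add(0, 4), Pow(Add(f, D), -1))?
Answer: Rational(2401, 16) ≈ 150.06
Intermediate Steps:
Function('S')(A, f) = Mul(4, Pow(Add(-5, f), -1)) (Function('S')(A, f) = Mul(Add(0, 4), Pow(Add(f, -5), -1)) = Mul(4, Pow(Add(-5, f), -1)))
Function('u')(s) = Add(-3, Mul(2, s)) (Function('u')(s) = Add(s, Add(-3, s)) = Add(-3, Mul(2, s)))
Function('I')(j) = Add(4, j)
Pow(Function('I')(Function('S')(6, -3)), 4) = Pow(Add(4, Mul(4, Pow(Add(-5, -3), -1))), 4) = Pow(Add(4, Mul(4, Pow(-8, -1))), 4) = Pow(Add(4, Mul(4, Rational(-1, 8))), 4) = Pow(Add(4, Rational(-1, 2)), 4) = Pow(Rational(7, 2), 4) = Rational(2401, 16)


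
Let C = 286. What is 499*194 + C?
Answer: 97092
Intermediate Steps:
499*194 + C = 499*194 + 286 = 96806 + 286 = 97092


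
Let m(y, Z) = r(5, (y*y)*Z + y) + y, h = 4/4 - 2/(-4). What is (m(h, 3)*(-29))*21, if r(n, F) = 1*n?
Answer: -7917/2 ≈ -3958.5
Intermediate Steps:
h = 3/2 (h = 4*(¼) - 2*(-¼) = 1 + ½ = 3/2 ≈ 1.5000)
r(n, F) = n
m(y, Z) = 5 + y
(m(h, 3)*(-29))*21 = ((5 + 3/2)*(-29))*21 = ((13/2)*(-29))*21 = -377/2*21 = -7917/2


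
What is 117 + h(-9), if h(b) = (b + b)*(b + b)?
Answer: 441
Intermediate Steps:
h(b) = 4*b**2 (h(b) = (2*b)*(2*b) = 4*b**2)
117 + h(-9) = 117 + 4*(-9)**2 = 117 + 4*81 = 117 + 324 = 441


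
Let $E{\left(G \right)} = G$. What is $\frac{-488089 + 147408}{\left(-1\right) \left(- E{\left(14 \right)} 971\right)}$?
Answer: $- \frac{340681}{13594} \approx -25.061$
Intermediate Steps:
$\frac{-488089 + 147408}{\left(-1\right) \left(- E{\left(14 \right)} 971\right)} = \frac{-488089 + 147408}{\left(-1\right) \left(- 14 \cdot 971\right)} = - \frac{340681}{\left(-1\right) \left(\left(-1\right) 13594\right)} = - \frac{340681}{\left(-1\right) \left(-13594\right)} = - \frac{340681}{13594}$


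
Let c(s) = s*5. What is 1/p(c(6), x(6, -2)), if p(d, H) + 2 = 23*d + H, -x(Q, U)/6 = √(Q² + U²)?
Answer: 43/29494 + 3*√10/117976 ≈ 0.0015383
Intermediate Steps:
x(Q, U) = -6*√(Q² + U²)
c(s) = 5*s
p(d, H) = -2 + H + 23*d (p(d, H) = -2 + (23*d + H) = -2 + (H + 23*d) = -2 + H + 23*d)
1/p(c(6), x(6, -2)) = 1/(-2 - 6*√(6² + (-2)²) + 23*(5*6)) = 1/(-2 - 6*√(36 + 4) + 23*30) = 1/(-2 - 12*√10 + 690) = 1/(688 - 12*√10)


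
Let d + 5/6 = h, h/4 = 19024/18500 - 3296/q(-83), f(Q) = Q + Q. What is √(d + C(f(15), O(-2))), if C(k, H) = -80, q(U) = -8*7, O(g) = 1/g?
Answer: √239542363410/38850 ≈ 12.598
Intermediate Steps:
f(Q) = 2*Q
q(U) = -56
h = 7755168/32375 (h = 4*(19024/18500 - 3296/(-56)) = 4*(19024*(1/18500) - 3296*(-1/56)) = 4*(4756/4625 + 412/7) = 4*(1938792/32375) = 7755168/32375 ≈ 239.54)
d = 46369133/194250 (d = -⅚ + 7755168/32375 = 46369133/194250 ≈ 238.71)
√(d + C(f(15), O(-2))) = √(46369133/194250 - 80) = √(30829133/194250) = √239542363410/38850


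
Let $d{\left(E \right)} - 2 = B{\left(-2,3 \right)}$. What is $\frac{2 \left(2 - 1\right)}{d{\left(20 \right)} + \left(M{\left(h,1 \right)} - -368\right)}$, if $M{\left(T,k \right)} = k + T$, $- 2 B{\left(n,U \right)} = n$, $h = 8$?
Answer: $\frac{1}{190} \approx 0.0052632$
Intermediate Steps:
$B{\left(n,U \right)} = - \frac{n}{2}$
$M{\left(T,k \right)} = T + k$
$d{\left(E \right)} = 3$ ($d{\left(E \right)} = 2 - -1 = 2 + 1 = 3$)
$\frac{2 \left(2 - 1\right)}{d{\left(20 \right)} + \left(M{\left(h,1 \right)} - -368\right)} = \frac{2 \left(2 - 1\right)}{3 + \left(\left(8 + 1\right) - -368\right)} = \frac{2 \cdot 1}{3 + \left(9 + 368\right)} = \frac{1}{3 + 377} \cdot 2 = \frac{1}{380} \cdot 2 = \frac{1}{190}$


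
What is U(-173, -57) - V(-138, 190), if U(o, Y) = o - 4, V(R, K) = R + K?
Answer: -229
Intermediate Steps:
V(R, K) = K + R
U(o, Y) = -4 + o
U(-173, -57) - V(-138, 190) = (-4 - 173) - (190 - 138) = -177 - 1*52 = -177 - 52 = -229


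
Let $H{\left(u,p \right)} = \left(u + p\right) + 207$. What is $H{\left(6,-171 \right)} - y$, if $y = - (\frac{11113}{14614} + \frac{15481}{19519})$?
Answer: $\frac{12423681953}{285250666} \approx 43.554$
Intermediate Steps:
$y = - \frac{443153981}{285250666}$ ($y = - (11113 \cdot \frac{1}{14614} + 15481 \cdot \frac{1}{19519}) = - (\frac{11113}{14614} + \frac{15481}{19519}) = \left(-1\right) \frac{443153981}{285250666} = - \frac{443153981}{285250666} \approx -1.5536$)
$H{\left(u,p \right)} = 207 + p + u$ ($H{\left(u,p \right)} = \left(p + u\right) + 207 = 207 + p + u$)
$H{\left(6,-171 \right)} - y = \left(207 - 171 + 6\right) - - \frac{443153981}{285250666} = 42 + \frac{443153981}{285250666} = \frac{12423681953}{285250666}$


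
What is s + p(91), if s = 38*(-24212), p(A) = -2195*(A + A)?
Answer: -1319546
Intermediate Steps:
p(A) = -4390*A
s = -920056
s + p(91) = -920056 - 4390*91 = -920056 - 399490 = -1319546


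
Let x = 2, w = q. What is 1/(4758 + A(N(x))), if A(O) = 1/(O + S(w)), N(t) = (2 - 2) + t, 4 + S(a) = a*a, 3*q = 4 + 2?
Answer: 2/9517 ≈ 0.00021015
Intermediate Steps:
q = 2 (q = (4 + 2)/3 = (⅓)*6 = 2)
w = 2
S(a) = -4 + a² (S(a) = -4 + a*a = -4 + a²)
N(t) = t (N(t) = 0 + t = t)
A(O) = 1/O (A(O) = 1/(O + (-4 + 2²)) = 1/(O + (-4 + 4)) = 1/(O + 0) = 1/O)
1/(4758 + A(N(x))) = 1/(4758 + 1/2) = 1/(4758 + ½) = 1/(9517/2) = 2/9517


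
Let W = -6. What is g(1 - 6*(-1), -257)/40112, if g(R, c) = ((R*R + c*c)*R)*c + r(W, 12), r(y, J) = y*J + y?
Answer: -29727595/10028 ≈ -2964.5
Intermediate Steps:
r(y, J) = y + J*y (r(y, J) = J*y + y = y + J*y)
g(R, c) = -78 + R*c*(R**2 + c**2) (g(R, c) = ((R*R + c*c)*R)*c - 6*(1 + 12) = ((R**2 + c**2)*R)*c - 6*13 = (R*(R**2 + c**2))*c - 78 = R*c*(R**2 + c**2) - 78 = -78 + R*c*(R**2 + c**2))
g(1 - 6*(-1), -257)/40112 = (-78 + (1 - 6*(-1))*(-257)**3 - 257*(1 - 6*(-1))**3)/40112 = (-78 + (1 + 6)*(-16974593) - 257*(1 + 6)**3)*(1/40112) = (-78 + 7*(-16974593) - 257*7**3)*(1/40112) = (-78 - 118822151 - 257*343)*(1/40112) = (-78 - 118822151 - 88151)*(1/40112) = -118910380*1/40112 = -29727595/10028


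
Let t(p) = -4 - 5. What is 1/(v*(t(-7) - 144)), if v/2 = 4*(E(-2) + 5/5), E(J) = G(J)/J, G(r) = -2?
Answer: -1/2448 ≈ -0.00040850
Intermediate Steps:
t(p) = -9
E(J) = -2/J
v = 16 (v = 2*(4*(-2/(-2) + 5/5)) = 2*(4*(-2*(-½) + 5*(⅕))) = 2*(4*(1 + 1)) = 2*(4*2) = 2*8 = 16)
1/(v*(t(-7) - 144)) = 1/(16*(-9 - 144)) = 1/(16*(-153)) = 1/(-2448) = -1/2448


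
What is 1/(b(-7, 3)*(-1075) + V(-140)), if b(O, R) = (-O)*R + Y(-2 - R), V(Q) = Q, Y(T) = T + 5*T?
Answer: 1/9535 ≈ 0.00010488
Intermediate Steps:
Y(T) = 6*T
b(O, R) = -12 - 6*R - O*R (b(O, R) = (-O)*R + 6*(-2 - R) = -O*R + (-12 - 6*R) = -12 - 6*R - O*R)
1/(b(-7, 3)*(-1075) + V(-140)) = 1/((-12 - 6*3 - 1*(-7)*3)*(-1075) - 140) = 1/((-12 - 18 + 21)*(-1075) - 140) = 1/(-9*(-1075) - 140) = 1/(9675 - 140) = 1/9535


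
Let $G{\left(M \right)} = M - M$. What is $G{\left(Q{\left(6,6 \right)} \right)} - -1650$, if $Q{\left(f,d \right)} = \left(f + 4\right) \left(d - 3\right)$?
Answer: $1650$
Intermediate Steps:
$Q{\left(f,d \right)} = \left(-3 + d\right) \left(4 + f\right)$ ($Q{\left(f,d \right)} = \left(4 + f\right) \left(-3 + d\right) = \left(-3 + d\right) \left(4 + f\right)$)
$G{\left(M \right)} = 0$
$G{\left(Q{\left(6,6 \right)} \right)} - -1650 = 0 - -1650 = 0 + 1650 = 1650$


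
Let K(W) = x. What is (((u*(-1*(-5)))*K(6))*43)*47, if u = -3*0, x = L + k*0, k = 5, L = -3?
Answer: 0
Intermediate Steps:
x = -3 (x = -3 + 5*0 = -3 + 0 = -3)
K(W) = -3
u = 0
(((u*(-1*(-5)))*K(6))*43)*47 = (((0*(-1*(-5)))*(-3))*43)*47 = (((0*5)*(-3))*43)*47 = ((0*(-3))*43)*47 = (0*43)*47 = 0*47 = 0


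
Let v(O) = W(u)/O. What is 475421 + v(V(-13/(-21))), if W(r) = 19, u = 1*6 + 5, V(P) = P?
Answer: 6180872/13 ≈ 4.7545e+5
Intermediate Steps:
u = 11 (u = 6 + 5 = 11)
v(O) = 19/O
475421 + v(V(-13/(-21))) = 475421 + 19/((-13/(-21))) = 475421 + 19/((-13*(-1/21))) = 475421 + 19/(13/21) = 475421 + 19*(21/13) = 475421 + 399/13 = 6180872/13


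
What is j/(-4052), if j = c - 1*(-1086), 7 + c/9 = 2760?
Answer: -25863/4052 ≈ -6.3828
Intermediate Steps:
c = 24777 (c = -63 + 9*2760 = -63 + 24840 = 24777)
j = 25863 (j = 24777 - 1*(-1086) = 24777 + 1086 = 25863)
j/(-4052) = 25863/(-4052) = 25863*(-1/4052) = -25863/4052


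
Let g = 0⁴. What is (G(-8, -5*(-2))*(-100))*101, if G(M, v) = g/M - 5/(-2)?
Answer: -25250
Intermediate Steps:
g = 0
G(M, v) = 5/2 (G(M, v) = 0/M - 5/(-2) = 0 - 5*(-½) = 0 + 5/2 = 5/2)
(G(-8, -5*(-2))*(-100))*101 = ((5/2)*(-100))*101 = -250*101 = -25250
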